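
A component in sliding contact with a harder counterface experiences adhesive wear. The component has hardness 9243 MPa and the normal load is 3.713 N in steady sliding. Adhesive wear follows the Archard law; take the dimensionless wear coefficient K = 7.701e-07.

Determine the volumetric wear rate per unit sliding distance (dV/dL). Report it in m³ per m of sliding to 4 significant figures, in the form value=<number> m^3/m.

All working math keeps full precision, and intermediate values appear rounded — a single final rounding: four significant figures.
Hardness H = 9243 MPa = 9.243e+09 Pa.
Restated in SI base units: W = 3.713 N, H = 9.243e+09 Pa, K = 7.701e-07.
Sliding wear rate dV/dL = K·W/H: 7.701e-07 · 3.713 / 9.243e+09 = 3.094e-16 m³/m.

value=3.094e-16 m^3/m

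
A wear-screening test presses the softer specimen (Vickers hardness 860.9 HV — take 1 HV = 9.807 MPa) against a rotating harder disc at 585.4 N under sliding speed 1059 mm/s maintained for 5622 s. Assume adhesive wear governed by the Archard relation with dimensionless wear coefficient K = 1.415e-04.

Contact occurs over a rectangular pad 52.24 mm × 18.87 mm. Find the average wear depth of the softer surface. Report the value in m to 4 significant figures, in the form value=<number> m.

Intermediate values are shown rounded — all working math maintains exact precision, and rounded once at the end: four significant figures.
Convert: Sliding speed v = 1059 mm/s = 1.059 m/s. Sliding distance L = v·t = 1.059 m/s × 5622 s = 5954 m.
Convert: Hardness H = 860.9 HV × 9.807 MPa/HV = 8443 MPa = 8.443e+09 Pa.
Convert: Pad sides 52.24 mm × 18.87 mm = 0.05224 m × 0.01887 m. Contact area A = 0.05224 m × 0.01887 m = 9.858e-04 m².
Expressed in SI base units: W = 585.4 N, H = 8.443e+09 Pa, K = 1.415e-04.
Archard relation: V = K·W·L/H = 1.415e-04 · 585.4 · 5954 / 8.443e+09 = 5.841e-08 m³.
Depth h = V/A = 5.841e-08 / 9.858e-04 = 5.926e-05 m.

value=5.926e-05 m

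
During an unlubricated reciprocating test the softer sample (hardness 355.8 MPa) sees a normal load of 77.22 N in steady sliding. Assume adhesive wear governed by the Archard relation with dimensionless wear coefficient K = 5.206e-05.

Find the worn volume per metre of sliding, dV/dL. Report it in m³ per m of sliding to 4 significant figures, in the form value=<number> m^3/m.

value=1.130e-11 m^3/m

Intermediates appear rounded; the computation runs at full precision, and a single final rounding, at 4 significant figures.
Hardness H = 355.8 MPa = 3.558e+08 Pa.
Restated in SI base units: W = 77.22 N, H = 3.558e+08 Pa, K = 5.206e-05.
Rate of wear dV/dL = K·W/H, so: 5.206e-05 · 77.22 / 3.558e+08 = 1.130e-11 m³/m.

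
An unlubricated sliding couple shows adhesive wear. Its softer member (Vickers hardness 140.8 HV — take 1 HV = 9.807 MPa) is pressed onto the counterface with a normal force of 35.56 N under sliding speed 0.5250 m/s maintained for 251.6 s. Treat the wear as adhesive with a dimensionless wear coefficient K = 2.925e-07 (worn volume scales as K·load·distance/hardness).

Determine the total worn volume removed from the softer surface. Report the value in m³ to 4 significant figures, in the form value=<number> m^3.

Each operation carries exact precision — intermediates are displayed rounded, and one last rounding to four significant figures.
Convert: Distance L = v·t = 0.5250 m/s × 251.6 s = 132.1 m.
Convert: Hardness H = 140.8 HV × 9.807 MPa/HV = 1381 MPa = 1.381e+09 Pa.
As SI base values: W = 35.56 N, H = 1.381e+09 Pa, K = 2.925e-07.
By Archard's law, V = K·W·L/H = 2.925e-07 · 35.56 · 132.1 / 1.381e+09 = 9.950e-13 m³.

value=9.950e-13 m^3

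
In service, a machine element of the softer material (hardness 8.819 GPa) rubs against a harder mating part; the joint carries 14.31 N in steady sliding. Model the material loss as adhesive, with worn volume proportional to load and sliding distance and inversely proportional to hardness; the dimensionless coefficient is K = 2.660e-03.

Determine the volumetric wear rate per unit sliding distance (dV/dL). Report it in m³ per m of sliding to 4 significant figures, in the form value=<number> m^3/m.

value=4.316e-12 m^3/m

The algebra holds exact precision. The intermediates are printed rounded; one last rounding: four significant figures.
Hardness H = 8.819 GPa = 8.819e+09 Pa.
Restated in SI base units: W = 14.31 N, H = 8.819e+09 Pa, K = 2.660e-03.
Volumetric rate dV/dL = K·W/H: 2.660e-03 · 14.31 / 8.819e+09 = 4.316e-12 m³/m.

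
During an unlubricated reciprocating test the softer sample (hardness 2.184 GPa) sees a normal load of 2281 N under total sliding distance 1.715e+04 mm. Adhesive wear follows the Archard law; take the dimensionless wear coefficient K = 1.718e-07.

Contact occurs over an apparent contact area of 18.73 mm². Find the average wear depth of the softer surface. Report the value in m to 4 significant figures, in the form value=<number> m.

value=1.643e-07 m

Each operation carries full float precision. The intermediates are printed rounded — a single final rounding to 4 significant figures.
Convert: Path length L = 1.715e+04 mm = 17.15 m.
Convert: Hardness H = 2.184 GPa = 2.184e+09 Pa.
Convert: Contact area A = 18.73 mm² = 1.873e-05 m².
As SI base values: W = 2281 N, H = 2.184e+09 Pa, K = 1.718e-07.
Volume removed: V = K·W·L/H = 1.718e-07 · 2281 · 17.15 / 2.184e+09 = 3.077e-12 m³.
Wear depth h = V/A = 3.077e-12 / 1.873e-05 = 1.643e-07 m.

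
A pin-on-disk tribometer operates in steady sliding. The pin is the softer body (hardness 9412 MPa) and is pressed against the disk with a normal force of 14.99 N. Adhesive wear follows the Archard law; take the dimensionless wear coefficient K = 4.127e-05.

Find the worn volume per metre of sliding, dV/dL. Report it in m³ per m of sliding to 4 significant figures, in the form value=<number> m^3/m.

value=6.573e-14 m^3/m

Displayed values are rounded. The computation holds exact precision — one final rounding to 4 significant figures.
Convert: Hardness H = 9412 MPa = 9.412e+09 Pa.
SI base units throughout: W = 14.99 N, H = 9.412e+09 Pa, K = 4.127e-05.
Rate of wear dV/dL = K·W/H, so: 4.127e-05 · 14.99 / 9.412e+09 = 6.573e-14 m³/m.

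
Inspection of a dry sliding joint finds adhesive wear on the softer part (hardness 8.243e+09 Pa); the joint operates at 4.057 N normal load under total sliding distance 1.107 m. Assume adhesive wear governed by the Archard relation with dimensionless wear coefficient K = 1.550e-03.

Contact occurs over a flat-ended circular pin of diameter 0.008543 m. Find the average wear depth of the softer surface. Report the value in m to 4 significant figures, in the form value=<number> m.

Displayed values are rounded; all working math carries full float precision — a lone final rounding, at four significant digits.
Convert: Contact area A = π·d²/4 = π·(0.008543 m)²/4 = 5.732e-05 m².
In SI base units: W = 4.057 N, H = 8.243e+09 Pa, K = 1.550e-03.
Worn volume V = K·W·L/H = 1.550e-03 · 4.057 · 1.107 / 8.243e+09 = 8.445e-13 m³.
Mean depth h = V/A = 8.445e-13 / 5.732e-05 = 1.473e-08 m.

value=1.473e-08 m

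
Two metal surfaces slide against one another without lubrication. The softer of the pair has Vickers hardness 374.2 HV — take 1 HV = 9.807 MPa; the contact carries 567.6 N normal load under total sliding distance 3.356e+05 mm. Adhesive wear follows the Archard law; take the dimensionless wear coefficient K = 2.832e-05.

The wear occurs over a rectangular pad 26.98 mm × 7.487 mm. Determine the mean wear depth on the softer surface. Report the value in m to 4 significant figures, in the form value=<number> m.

Every step runs at full float precision — printed values are rounded; a single final rounding: 4 significant digits.
The distance L = 3.356e+05 mm = 335.6 m.
Hardness H = 374.2 HV × 9.807 MPa/HV = 3670 MPa = 3.670e+09 Pa.
Pad sides 26.98 mm × 7.487 mm = 0.02698 m × 0.007487 m. Contact area A = 0.02698 m × 0.007487 m = 2.020e-04 m².
Collected in SI base units: W = 567.6 N, H = 3.670e+09 Pa, K = 2.832e-05.
Volume removed: V = K·W·L/H = 2.832e-05 · 567.6 · 335.6 / 3.670e+09 = 1.470e-09 m³.
Mean wear depth h = V/A = 1.470e-09 / 2.020e-04 = 7.277e-06 m.

value=7.277e-06 m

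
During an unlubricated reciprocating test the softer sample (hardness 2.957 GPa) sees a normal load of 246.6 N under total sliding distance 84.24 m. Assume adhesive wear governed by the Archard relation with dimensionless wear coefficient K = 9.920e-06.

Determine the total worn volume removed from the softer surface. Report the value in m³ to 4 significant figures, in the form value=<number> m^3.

value=6.969e-11 m^3

Quoted intermediates are rounded, and all arithmetic maintains full float precision; a lone final rounding: 4 significant digits.
Convert: Hardness H = 2.957 GPa = 2.957e+09 Pa.
Expressed in SI base units: W = 246.6 N, H = 2.957e+09 Pa, K = 9.920e-06.
Volume removed: V = K·W·L/H = 9.920e-06 · 246.6 · 84.24 / 2.957e+09 = 6.969e-11 m³.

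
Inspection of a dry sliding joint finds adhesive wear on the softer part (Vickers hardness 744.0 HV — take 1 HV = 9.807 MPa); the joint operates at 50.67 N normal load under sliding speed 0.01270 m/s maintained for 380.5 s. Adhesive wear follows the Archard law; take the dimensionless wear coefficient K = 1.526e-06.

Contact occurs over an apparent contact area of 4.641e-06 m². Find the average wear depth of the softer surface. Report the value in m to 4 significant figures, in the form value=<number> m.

Intermediates are displayed rounded. The computation maintains exact precision; rounded just once to 4 significant figures.
Distance L = v·t = 0.01270 m/s × 380.5 s = 4.832 m.
Hardness H = 744.0 HV × 9.807 MPa/HV = 7296 MPa = 7.296e+09 Pa.
Working in SI base units: W = 50.67 N, H = 7.296e+09 Pa, K = 1.526e-06.
By Archard's law, V = K·W·L/H = 1.526e-06 · 50.67 · 4.832 / 7.296e+09 = 5.121e-14 m³.
Average depth h = V/A = 5.121e-14 / 4.641e-06 = 1.103e-08 m.

value=1.103e-08 m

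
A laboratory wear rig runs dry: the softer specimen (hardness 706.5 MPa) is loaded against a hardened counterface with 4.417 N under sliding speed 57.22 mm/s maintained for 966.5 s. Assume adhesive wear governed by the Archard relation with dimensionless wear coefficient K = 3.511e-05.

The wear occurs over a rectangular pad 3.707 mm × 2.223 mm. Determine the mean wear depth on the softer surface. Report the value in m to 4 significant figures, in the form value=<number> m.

value=1.473e-06 m

Printed values are rounded. Each operation runs at exact precision — rounded just once: 4 significant digits.
Convert: Sliding speed v = 57.22 mm/s = 0.05722 m/s. The distance L = v·t = 0.05722 m/s × 966.5 s = 55.30 m.
Convert: Hardness H = 706.5 MPa = 7.065e+08 Pa.
Convert: Pad sides 3.707 mm × 2.223 mm = 0.003707 m × 0.002223 m. Contact area A = 0.003707 m × 0.002223 m = 8.241e-06 m².
In SI base units, W = 4.417 N, H = 7.065e+08 Pa, K = 3.511e-05.
The Archard volume V = K·W·L/H = 3.511e-05 · 4.417 · 55.30 / 7.065e+08 = 1.214e-11 m³.
Wear depth h = V/A = 1.214e-11 / 8.241e-06 = 1.473e-06 m.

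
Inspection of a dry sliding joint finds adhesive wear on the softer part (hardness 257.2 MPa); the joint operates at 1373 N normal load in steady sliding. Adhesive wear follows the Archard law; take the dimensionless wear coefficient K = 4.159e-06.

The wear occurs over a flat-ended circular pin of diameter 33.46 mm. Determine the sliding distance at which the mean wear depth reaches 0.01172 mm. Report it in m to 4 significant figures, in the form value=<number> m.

All arithmetic carries full precision — the intermediates are shown rounded — rounded once at the end, at four significant digits.
Convert: Hardness H = 257.2 MPa = 2.572e+08 Pa.
Convert: Pin diameter d = 33.46 mm = 0.03346 m. Contact area A = π·d²/4 = π·(0.03346 m)²/4 = 8.793e-04 m².
Convert: Depth limit h_lim = 0.01172 mm = 1.172e-05 m.
In SI base units, W = 1373 N, H = 2.572e+08 Pa, K = 4.159e-06.
Limit volume V_lim = h_lim·A = 1.172e-05 · 8.793e-04 = 1.031e-08 m³.
Sliding life L = V_lim·H/(K·W) = 1.031e-08 · 2.572e+08 / (4.159e-06 · 1373) = 464.2 m.

value=464.2 m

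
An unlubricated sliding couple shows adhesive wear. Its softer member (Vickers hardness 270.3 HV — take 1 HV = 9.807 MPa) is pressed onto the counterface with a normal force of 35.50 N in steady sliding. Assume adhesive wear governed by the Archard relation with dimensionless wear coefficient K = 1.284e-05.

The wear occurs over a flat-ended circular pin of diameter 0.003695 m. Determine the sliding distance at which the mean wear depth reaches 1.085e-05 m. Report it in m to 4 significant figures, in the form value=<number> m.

Intermediates are displayed rounded; all working math maintains full float precision, and a lone final rounding, at 4 significant figures.
Convert: Hardness H = 270.3 HV × 9.807 MPa/HV = 2651 MPa = 2.651e+09 Pa.
Convert: Contact area A = π·d²/4 = π·(0.003695 m)²/4 = 1.072e-05 m².
In SI base units, W = 35.50 N, H = 2.651e+09 Pa, K = 1.284e-05.
Permissible volume V_lim = h_lim·A = 1.085e-05 · 1.072e-05 = 1.163e-10 m³.
Sliding life L = V_lim·H/(K·W) = 1.163e-10 · 2.651e+09 / (1.284e-05 · 35.50) = 676.6 m.

value=676.6 m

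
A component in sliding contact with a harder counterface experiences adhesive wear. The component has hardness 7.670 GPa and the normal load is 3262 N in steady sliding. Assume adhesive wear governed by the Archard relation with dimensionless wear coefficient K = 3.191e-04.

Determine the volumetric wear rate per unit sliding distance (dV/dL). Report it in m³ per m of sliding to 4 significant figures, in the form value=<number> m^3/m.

Quoted intermediates are rounded. The algebra keeps full precision; rounded once at the end: 4 significant digits.
Hardness H = 7.670 GPa = 7.670e+09 Pa.
Working in SI base units: W = 3262 N, H = 7.670e+09 Pa, K = 3.191e-04.
The wear rate dV/dL = K·W/H: 3.191e-04 · 3262 / 7.670e+09 = 1.357e-10 m³/m.

value=1.357e-10 m^3/m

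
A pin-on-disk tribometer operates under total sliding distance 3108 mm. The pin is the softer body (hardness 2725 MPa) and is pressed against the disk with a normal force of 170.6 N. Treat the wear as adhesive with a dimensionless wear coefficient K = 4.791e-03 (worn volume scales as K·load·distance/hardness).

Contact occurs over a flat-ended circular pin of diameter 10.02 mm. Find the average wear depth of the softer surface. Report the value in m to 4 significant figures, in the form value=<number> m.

Displayed values are rounded, and all working math maintains exact precision, and rounded once at the end to 4 significant digits.
Total distance L = 3108 mm = 3.108 m.
Hardness H = 2725 MPa = 2.725e+09 Pa.
Pin diameter d = 10.02 mm = 0.01002 m. Contact area A = π·d²/4 = π·(0.01002 m)²/4 = 7.885e-05 m².
In SI base units: W = 170.6 N, H = 2.725e+09 Pa, K = 4.791e-03.
Apply Archard: V = K·W·L/H = 4.791e-03 · 170.6 · 3.108 / 2.725e+09 = 9.322e-10 m³.
Average depth h = V/A = 9.322e-10 / 7.885e-05 = 1.182e-05 m.

value=1.182e-05 m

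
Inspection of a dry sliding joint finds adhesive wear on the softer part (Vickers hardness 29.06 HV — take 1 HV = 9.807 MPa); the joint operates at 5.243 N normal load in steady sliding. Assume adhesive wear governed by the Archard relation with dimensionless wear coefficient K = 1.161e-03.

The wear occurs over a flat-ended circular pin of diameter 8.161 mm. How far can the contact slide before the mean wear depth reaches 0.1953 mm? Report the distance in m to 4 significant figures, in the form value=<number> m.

Intermediates are displayed rounded — all arithmetic carries exact precision; rounded once at the end: 4 significant figures.
Convert: Hardness H = 29.06 HV × 9.807 MPa/HV = 285.0 MPa = 2.850e+08 Pa.
Convert: Pin diameter d = 8.161 mm = 0.008161 m. Contact area A = π·d²/4 = π·(0.008161 m)²/4 = 5.231e-05 m².
Convert: Depth limit h_lim = 0.1953 mm = 1.953e-04 m.
Collected in SI base units: W = 5.243 N, H = 2.850e+08 Pa, K = 1.161e-03.
Wearable volume V_lim = h_lim·A = 1.953e-04 · 5.231e-05 = 1.022e-08 m³.
So the life L = V_lim·H/(K·W) = 1.022e-08 · 2.850e+08 / (1.161e-03 · 5.243) = 478.3 m.

value=478.3 m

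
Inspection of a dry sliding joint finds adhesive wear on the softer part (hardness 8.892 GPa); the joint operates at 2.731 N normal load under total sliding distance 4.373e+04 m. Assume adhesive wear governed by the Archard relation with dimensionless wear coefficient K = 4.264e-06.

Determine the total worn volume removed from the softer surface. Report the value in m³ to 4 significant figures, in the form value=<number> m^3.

Each operation maintains exact precision; intermediate values are printed rounded; rounded once at the end to four significant digits.
Hardness H = 8.892 GPa = 8.892e+09 Pa.
Expressed in SI base units: W = 2.731 N, H = 8.892e+09 Pa, K = 4.264e-06.
Archard relation: V = K·W·L/H = 4.264e-06 · 2.731 · 4.373e+04 / 8.892e+09 = 5.727e-11 m³.

value=5.727e-11 m^3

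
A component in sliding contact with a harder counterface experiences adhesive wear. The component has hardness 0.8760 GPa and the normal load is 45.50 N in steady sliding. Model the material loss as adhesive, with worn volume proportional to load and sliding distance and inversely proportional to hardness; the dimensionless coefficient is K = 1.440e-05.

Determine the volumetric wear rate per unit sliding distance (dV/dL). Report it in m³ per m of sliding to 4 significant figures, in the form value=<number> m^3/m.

value=7.479e-13 m^3/m

The intermediates are shown rounded; the computation runs at full float precision; rounded just once, at four significant digits.
Hardness H = 0.8760 GPa = 8.760e+08 Pa.
Collected in SI base units: W = 45.50 N, H = 8.760e+08 Pa, K = 1.440e-05.
Wear rate dV/dL = K·W/H (independent of L): 1.440e-05 · 45.50 / 8.760e+08 = 7.479e-13 m³/m.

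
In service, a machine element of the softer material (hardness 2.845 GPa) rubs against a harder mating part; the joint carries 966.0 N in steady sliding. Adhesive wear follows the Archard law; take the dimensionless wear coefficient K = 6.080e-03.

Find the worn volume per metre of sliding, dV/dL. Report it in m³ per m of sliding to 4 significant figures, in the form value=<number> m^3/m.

The algebra carries exact precision; the intermediates appear rounded — a single final rounding, at 4 significant digits.
Convert: Hardness H = 2.845 GPa = 2.845e+09 Pa.
Restated in SI base units: W = 966.0 N, H = 2.845e+09 Pa, K = 6.080e-03.
Volumetric rate dV/dL = K·W/H: 6.080e-03 · 966.0 / 2.845e+09 = 2.064e-09 m³/m.

value=2.064e-09 m^3/m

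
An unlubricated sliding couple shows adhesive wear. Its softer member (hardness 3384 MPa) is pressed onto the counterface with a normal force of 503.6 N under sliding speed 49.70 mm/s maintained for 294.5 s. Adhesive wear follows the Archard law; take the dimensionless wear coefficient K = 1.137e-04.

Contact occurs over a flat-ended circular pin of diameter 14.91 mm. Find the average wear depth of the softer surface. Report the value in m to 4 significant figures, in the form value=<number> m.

Intermediates are displayed rounded, and every step keeps full precision. Rounded just once: 4 significant figures.
Convert: Sliding speed v = 49.70 mm/s = 0.04970 m/s. Distance covered L = v·t = 0.04970 m/s × 294.5 s = 14.64 m.
Convert: Hardness H = 3384 MPa = 3.384e+09 Pa.
Convert: Pin diameter d = 14.91 mm = 0.01491 m. Contact area A = π·d²/4 = π·(0.01491 m)²/4 = 1.746e-04 m².
Working in SI base units: W = 503.6 N, H = 3.384e+09 Pa, K = 1.137e-04.
Archard volume V = K·W·L/H = 1.137e-04 · 503.6 · 14.64 / 3.384e+09 = 2.477e-10 m³.
Average depth h = V/A = 2.477e-10 / 1.746e-04 = 1.418e-06 m.

value=1.418e-06 m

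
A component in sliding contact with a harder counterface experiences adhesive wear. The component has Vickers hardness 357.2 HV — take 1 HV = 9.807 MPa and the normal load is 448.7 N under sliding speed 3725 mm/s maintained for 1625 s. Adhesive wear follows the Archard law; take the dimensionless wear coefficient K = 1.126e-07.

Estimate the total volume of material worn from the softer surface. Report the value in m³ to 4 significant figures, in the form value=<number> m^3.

The intermediates are displayed rounded. All working math carries full float precision, and a lone final rounding to four significant digits.
Sliding speed v = 3725 mm/s = 3.725 m/s. The distance L = v·t = 3.725 m/s × 1625 s = 6053 m.
Hardness H = 357.2 HV × 9.807 MPa/HV = 3503 MPa = 3.503e+09 Pa.
In SI base units, W = 448.7 N, H = 3.503e+09 Pa, K = 1.126e-07.
Archard volume V = K·W·L/H = 1.126e-07 · 448.7 · 6053 / 3.503e+09 = 8.730e-11 m³.

value=8.730e-11 m^3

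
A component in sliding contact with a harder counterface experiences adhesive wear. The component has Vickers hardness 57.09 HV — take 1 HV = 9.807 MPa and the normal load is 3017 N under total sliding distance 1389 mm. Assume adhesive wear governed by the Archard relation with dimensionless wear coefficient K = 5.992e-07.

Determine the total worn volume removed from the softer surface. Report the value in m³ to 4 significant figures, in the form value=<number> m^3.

value=4.485e-12 m^3

Every step runs at exact precision. The intermediates appear rounded. Rounded just once, at four significant figures.
The distance L = 1389 mm = 1.389 m.
Hardness H = 57.09 HV × 9.807 MPa/HV = 559.9 MPa = 5.599e+08 Pa.
As SI base values: W = 3017 N, H = 5.599e+08 Pa, K = 5.992e-07.
Archard volume V = K·W·L/H = 5.992e-07 · 3017 · 1.389 / 5.599e+08 = 4.485e-12 m³.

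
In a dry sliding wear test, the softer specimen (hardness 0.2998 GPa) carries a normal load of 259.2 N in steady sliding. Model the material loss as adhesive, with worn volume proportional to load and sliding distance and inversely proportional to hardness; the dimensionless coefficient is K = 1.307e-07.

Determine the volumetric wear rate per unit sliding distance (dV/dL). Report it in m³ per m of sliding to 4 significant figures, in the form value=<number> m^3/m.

Intermediates are printed rounded. The computation holds full precision. Rounded just once, at 4 significant digits.
Hardness H = 0.2998 GPa = 2.998e+08 Pa.
Expressed in SI base units: W = 259.2 N, H = 2.998e+08 Pa, K = 1.307e-07.
Volumetric rate dV/dL = K·W/H: 1.307e-07 · 259.2 / 2.998e+08 = 1.130e-13 m³/m.

value=1.130e-13 m^3/m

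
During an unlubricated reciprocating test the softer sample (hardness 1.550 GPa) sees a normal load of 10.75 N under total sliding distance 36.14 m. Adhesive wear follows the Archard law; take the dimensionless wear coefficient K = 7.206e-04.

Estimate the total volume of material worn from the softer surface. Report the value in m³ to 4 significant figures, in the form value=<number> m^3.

value=1.806e-10 m^3

All arithmetic holds full precision, and intermediate values appear rounded, and a single final rounding, at four significant digits.
Convert: Hardness H = 1.550 GPa = 1.550e+09 Pa.
Collected in SI base units: W = 10.75 N, H = 1.550e+09 Pa, K = 7.206e-04.
Volume removed: V = K·W·L/H = 7.206e-04 · 10.75 · 36.14 / 1.550e+09 = 1.806e-10 m³.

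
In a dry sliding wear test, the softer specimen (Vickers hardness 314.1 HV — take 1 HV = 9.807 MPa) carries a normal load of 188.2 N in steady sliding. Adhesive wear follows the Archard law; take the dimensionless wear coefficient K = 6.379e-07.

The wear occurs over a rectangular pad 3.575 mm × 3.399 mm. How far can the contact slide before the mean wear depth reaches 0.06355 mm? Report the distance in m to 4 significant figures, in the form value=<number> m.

value=1.981e+04 m

The computation carries full precision, and shown intermediates are rounded; a lone final rounding to 4 significant digits.
Convert: Hardness H = 314.1 HV × 9.807 MPa/HV = 3080 MPa = 3.080e+09 Pa.
Convert: Pad sides 3.575 mm × 3.399 mm = 0.003575 m × 0.003399 m. Contact area A = 0.003575 m × 0.003399 m = 1.215e-05 m².
Convert: Depth limit h_lim = 0.06355 mm = 6.355e-05 m.
Collected in SI base units: W = 188.2 N, H = 3.080e+09 Pa, K = 6.379e-07.
At the depth limit, V_lim = h_lim·A = 6.355e-05 · 1.215e-05 = 7.722e-10 m³.
Thus life L = V_lim·H/(K·W) = 7.722e-10 · 3.080e+09 / (6.379e-07 · 188.2) = 1.981e+04 m.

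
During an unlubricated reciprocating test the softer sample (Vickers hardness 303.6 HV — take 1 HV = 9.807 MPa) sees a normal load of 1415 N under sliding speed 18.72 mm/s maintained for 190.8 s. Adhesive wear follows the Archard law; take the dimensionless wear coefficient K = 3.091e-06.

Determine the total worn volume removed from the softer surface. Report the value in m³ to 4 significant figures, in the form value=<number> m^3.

Each operation keeps full precision — printed values are rounded. Rounded just once: four significant digits.
Convert: Sliding speed v = 18.72 mm/s = 0.01872 m/s. Path length L = v·t = 0.01872 m/s × 190.8 s = 3.572 m.
Convert: Hardness H = 303.6 HV × 9.807 MPa/HV = 2977 MPa = 2.977e+09 Pa.
In SI base units: W = 1415 N, H = 2.977e+09 Pa, K = 3.091e-06.
Wear volume V = K·W·L/H = 3.091e-06 · 1415 · 3.572 / 2.977e+09 = 5.247e-12 m³.

value=5.247e-12 m^3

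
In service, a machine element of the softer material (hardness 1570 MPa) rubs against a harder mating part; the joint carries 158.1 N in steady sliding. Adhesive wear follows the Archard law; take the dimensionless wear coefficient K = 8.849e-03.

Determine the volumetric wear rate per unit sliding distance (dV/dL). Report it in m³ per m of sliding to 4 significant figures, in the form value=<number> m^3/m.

The algebra runs at exact precision. Intermediates are printed rounded — rounded once at the end, at four significant digits.
Convert: Hardness H = 1570 MPa = 1.570e+09 Pa.
As SI base values: W = 158.1 N, H = 1.570e+09 Pa, K = 8.849e-03.
Volumetric rate dV/dL = K·W/H (independent of L): 8.849e-03 · 158.1 / 1.570e+09 = 8.911e-10 m³/m.

value=8.911e-10 m^3/m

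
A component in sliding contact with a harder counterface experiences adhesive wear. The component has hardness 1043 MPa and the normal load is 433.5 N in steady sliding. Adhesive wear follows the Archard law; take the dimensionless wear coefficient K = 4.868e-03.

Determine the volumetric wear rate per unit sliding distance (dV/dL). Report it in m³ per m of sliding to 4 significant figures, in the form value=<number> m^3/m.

Each operation carries exact precision — the intermediates are printed rounded — a single final rounding: 4 significant digits.
Hardness H = 1043 MPa = 1.043e+09 Pa.
Restated in SI base units: W = 433.5 N, H = 1.043e+09 Pa, K = 4.868e-03.
Sliding wear rate dV/dL = K·W/H — distance-free: 4.868e-03 · 433.5 / 1.043e+09 = 2.023e-09 m³/m.

value=2.023e-09 m^3/m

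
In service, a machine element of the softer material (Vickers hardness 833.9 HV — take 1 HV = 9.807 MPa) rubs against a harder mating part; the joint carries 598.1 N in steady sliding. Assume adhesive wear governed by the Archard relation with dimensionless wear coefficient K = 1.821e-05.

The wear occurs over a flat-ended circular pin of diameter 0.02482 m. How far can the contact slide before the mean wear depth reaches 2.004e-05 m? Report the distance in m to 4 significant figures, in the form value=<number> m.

value=7280 m

Each operation runs at full precision — shown intermediates are rounded — rounded just once to four significant figures.
Convert: Hardness H = 833.9 HV × 9.807 MPa/HV = 8178 MPa = 8.178e+09 Pa.
Convert: Contact area A = π·d²/4 = π·(0.02482 m)²/4 = 4.838e-04 m².
Restated in SI base units: W = 598.1 N, H = 8.178e+09 Pa, K = 1.821e-05.
Limit volume V_lim = h_lim·A = 2.004e-05 · 4.838e-04 = 9.696e-09 m³.
Life L = V_lim·H/(K·W) = 9.696e-09 · 8.178e+09 / (1.821e-05 · 598.1) = 7280 m.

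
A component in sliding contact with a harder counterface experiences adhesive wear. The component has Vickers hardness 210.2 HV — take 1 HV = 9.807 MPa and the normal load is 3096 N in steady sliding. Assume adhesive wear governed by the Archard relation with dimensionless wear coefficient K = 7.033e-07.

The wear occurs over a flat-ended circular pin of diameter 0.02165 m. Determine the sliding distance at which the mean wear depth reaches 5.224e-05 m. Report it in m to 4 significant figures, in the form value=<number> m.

value=1.821e+04 m

Each operation carries exact precision; intermediates are shown rounded. Rounded just once, at 4 significant digits.
Convert: Hardness H = 210.2 HV × 9.807 MPa/HV = 2061 MPa = 2.061e+09 Pa.
Convert: Contact area A = π·d²/4 = π·(0.02165 m)²/4 = 3.681e-04 m².
Collected in SI base units: W = 3096 N, H = 2.061e+09 Pa, K = 7.033e-07.
At the depth limit, V_lim = h_lim·A = 5.224e-05 · 3.681e-04 = 1.923e-08 m³.
Thus life L = V_lim·H/(K·W) = 1.923e-08 · 2.061e+09 / (7.033e-07 · 3096) = 1.821e+04 m.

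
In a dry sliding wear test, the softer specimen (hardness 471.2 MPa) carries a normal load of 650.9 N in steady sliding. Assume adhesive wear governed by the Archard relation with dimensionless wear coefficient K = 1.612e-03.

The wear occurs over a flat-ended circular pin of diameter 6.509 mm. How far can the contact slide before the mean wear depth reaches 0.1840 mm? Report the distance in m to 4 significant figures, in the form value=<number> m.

value=2.750 m

The intermediates are displayed rounded, and all arithmetic carries exact precision. Rounded once at the end to four significant digits.
Hardness H = 471.2 MPa = 4.712e+08 Pa.
Pin diameter d = 6.509 mm = 0.006509 m. Contact area A = π·d²/4 = π·(0.006509 m)²/4 = 3.328e-05 m².
Depth limit h_lim = 0.1840 mm = 1.840e-04 m.
Expressed in SI base units: W = 650.9 N, H = 4.712e+08 Pa, K = 1.612e-03.
At the depth limit, V_lim = h_lim·A = 1.840e-04 · 3.328e-05 = 6.123e-09 m³.
Inverting, life L = V_lim·H/(K·W) = 6.123e-09 · 4.712e+08 / (1.612e-03 · 650.9) = 2.750 m.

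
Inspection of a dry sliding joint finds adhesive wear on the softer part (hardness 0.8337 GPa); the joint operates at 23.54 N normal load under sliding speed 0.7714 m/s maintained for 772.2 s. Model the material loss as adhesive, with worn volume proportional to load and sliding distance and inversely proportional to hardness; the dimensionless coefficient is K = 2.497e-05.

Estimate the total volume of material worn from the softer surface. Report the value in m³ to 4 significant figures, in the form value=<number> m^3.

value=4.200e-10 m^3

All arithmetic maintains full float precision, and the intermediates are printed rounded, and a lone final rounding to four significant figures.
Convert: Path length L = v·t = 0.7714 m/s × 772.2 s = 595.7 m.
Convert: Hardness H = 0.8337 GPa = 8.337e+08 Pa.
SI base units throughout: W = 23.54 N, H = 8.337e+08 Pa, K = 2.497e-05.
Archard relation: V = K·W·L/H = 2.497e-05 · 23.54 · 595.7 / 8.337e+08 = 4.200e-10 m³.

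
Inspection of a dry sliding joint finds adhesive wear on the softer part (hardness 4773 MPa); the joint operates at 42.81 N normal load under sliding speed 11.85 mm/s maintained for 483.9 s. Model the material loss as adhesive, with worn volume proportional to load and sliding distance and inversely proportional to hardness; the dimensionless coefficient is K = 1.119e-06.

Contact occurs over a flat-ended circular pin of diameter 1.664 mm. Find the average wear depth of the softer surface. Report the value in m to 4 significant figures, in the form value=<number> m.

Intermediate values are shown rounded. Each operation carries full precision. Rounded just once to four significant digits.
Sliding speed v = 11.85 mm/s = 0.01185 m/s. Distance covered L = v·t = 0.01185 m/s × 483.9 s = 5.734 m.
Hardness H = 4773 MPa = 4.773e+09 Pa.
Pin diameter d = 1.664 mm = 0.001664 m. Contact area A = π·d²/4 = π·(0.001664 m)²/4 = 2.175e-06 m².
Collected in SI base units: W = 42.81 N, H = 4.773e+09 Pa, K = 1.119e-06.
Apply Archard: V = K·W·L/H = 1.119e-06 · 42.81 · 5.734 / 4.773e+09 = 5.755e-14 m³.
Average depth h = V/A = 5.755e-14 / 2.175e-06 = 2.646e-08 m.

value=2.646e-08 m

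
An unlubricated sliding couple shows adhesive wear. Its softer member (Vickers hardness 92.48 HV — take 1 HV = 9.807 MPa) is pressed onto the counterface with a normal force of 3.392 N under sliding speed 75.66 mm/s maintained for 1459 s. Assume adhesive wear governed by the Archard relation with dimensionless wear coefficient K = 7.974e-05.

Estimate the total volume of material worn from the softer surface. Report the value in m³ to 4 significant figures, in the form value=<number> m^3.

value=3.292e-11 m^3

The computation holds full precision, and the intermediates appear rounded. Rounded just once, at four significant digits.
Sliding speed v = 75.66 mm/s = 0.07566 m/s. Distance L = v·t = 0.07566 m/s × 1459 s = 110.4 m.
Hardness H = 92.48 HV × 9.807 MPa/HV = 907.0 MPa = 9.070e+08 Pa.
Expressed in SI base units: W = 3.392 N, H = 9.070e+08 Pa, K = 7.974e-05.
Archard volume V = K·W·L/H = 7.974e-05 · 3.392 · 110.4 / 9.070e+08 = 3.292e-11 m³.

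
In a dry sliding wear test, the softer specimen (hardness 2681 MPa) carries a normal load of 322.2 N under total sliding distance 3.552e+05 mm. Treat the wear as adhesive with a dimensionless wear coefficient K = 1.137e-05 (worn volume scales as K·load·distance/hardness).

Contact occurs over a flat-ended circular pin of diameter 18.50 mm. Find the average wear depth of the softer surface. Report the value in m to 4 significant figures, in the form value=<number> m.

value=1.806e-06 m

All arithmetic keeps exact precision. Intermediates are shown rounded — rounded just once, at 4 significant figures.
Convert: Path length L = 3.552e+05 mm = 355.2 m.
Convert: Hardness H = 2681 MPa = 2.681e+09 Pa.
Convert: Pin diameter d = 18.50 mm = 0.01850 m. Contact area A = π·d²/4 = π·(0.01850 m)²/4 = 2.688e-04 m².
In SI base units: W = 322.2 N, H = 2.681e+09 Pa, K = 1.137e-05.
Wear volume V = K·W·L/H = 1.137e-05 · 322.2 · 355.2 / 2.681e+09 = 4.854e-10 m³.
Mean depth h = V/A = 4.854e-10 / 2.688e-04 = 1.806e-06 m.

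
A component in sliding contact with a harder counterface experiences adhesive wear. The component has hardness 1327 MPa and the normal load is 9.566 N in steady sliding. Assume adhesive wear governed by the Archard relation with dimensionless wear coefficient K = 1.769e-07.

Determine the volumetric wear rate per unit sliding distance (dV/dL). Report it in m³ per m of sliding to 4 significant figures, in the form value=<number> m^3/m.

value=1.275e-15 m^3/m

Each operation maintains full float precision; the intermediates are shown rounded. Rounded once at the end, at four significant figures.
Convert: Hardness H = 1327 MPa = 1.327e+09 Pa.
SI base units throughout: W = 9.566 N, H = 1.327e+09 Pa, K = 1.769e-07.
The wear rate dV/dL = K·W/H (independent of L): 1.769e-07 · 9.566 / 1.327e+09 = 1.275e-15 m³/m.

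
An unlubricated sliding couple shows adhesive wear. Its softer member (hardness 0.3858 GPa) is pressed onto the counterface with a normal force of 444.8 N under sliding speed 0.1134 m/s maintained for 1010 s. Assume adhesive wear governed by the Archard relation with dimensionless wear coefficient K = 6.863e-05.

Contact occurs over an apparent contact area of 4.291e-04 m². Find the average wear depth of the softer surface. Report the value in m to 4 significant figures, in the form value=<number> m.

The computation runs at full float precision — intermediates appear rounded — rounded once at the end, at 4 significant digits.
The distance L = v·t = 0.1134 m/s × 1010 s = 114.5 m.
Hardness H = 0.3858 GPa = 3.858e+08 Pa.
In SI base units, W = 444.8 N, H = 3.858e+08 Pa, K = 6.863e-05.
By Archard's law, V = K·W·L/H = 6.863e-05 · 444.8 · 114.5 / 3.858e+08 = 9.063e-09 m³.
Depth of wear h = V/A = 9.063e-09 / 4.291e-04 = 2.112e-05 m.

value=2.112e-05 m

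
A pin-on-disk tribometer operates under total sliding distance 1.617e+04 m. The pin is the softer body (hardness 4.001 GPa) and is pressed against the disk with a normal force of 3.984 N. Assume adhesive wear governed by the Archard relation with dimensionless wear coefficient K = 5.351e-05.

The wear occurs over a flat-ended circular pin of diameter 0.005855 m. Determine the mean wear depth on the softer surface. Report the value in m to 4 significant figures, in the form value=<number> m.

value=3.200e-05 m

The computation holds exact precision — the intermediates are printed rounded. Rounded just once: four significant figures.
Convert: Hardness H = 4.001 GPa = 4.001e+09 Pa.
Convert: Contact area A = π·d²/4 = π·(0.005855 m)²/4 = 2.692e-05 m².
Restated in SI base units: W = 3.984 N, H = 4.001e+09 Pa, K = 5.351e-05.
Archard volume V = K·W·L/H = 5.351e-05 · 3.984 · 1.617e+04 / 4.001e+09 = 8.616e-10 m³.
Mean depth h = V/A = 8.616e-10 / 2.692e-05 = 3.200e-05 m.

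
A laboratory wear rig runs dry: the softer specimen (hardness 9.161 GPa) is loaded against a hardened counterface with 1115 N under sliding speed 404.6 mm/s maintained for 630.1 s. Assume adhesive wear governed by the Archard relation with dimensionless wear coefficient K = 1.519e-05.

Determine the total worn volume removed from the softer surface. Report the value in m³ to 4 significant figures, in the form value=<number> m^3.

value=4.713e-10 m^3

Intermediate values appear rounded — all working math keeps exact precision; a single final rounding to four significant figures.
Convert: Sliding speed v = 404.6 mm/s = 0.4046 m/s. Path length L = v·t = 0.4046 m/s × 630.1 s = 254.9 m.
Convert: Hardness H = 9.161 GPa = 9.161e+09 Pa.
In SI base units, W = 1115 N, H = 9.161e+09 Pa, K = 1.519e-05.
Archard volume V = K·W·L/H = 1.519e-05 · 1115 · 254.9 / 9.161e+09 = 4.713e-10 m³.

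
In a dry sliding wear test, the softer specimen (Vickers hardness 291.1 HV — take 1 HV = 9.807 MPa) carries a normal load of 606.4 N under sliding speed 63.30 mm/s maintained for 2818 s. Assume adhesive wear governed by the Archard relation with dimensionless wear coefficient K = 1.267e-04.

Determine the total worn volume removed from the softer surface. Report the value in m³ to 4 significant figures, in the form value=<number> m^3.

Every step maintains full precision, and intermediate values are displayed rounded — rounded once at the end, at 4 significant digits.
Sliding speed v = 63.30 mm/s = 0.06330 m/s. Total distance L = v·t = 0.06330 m/s × 2818 s = 178.4 m.
Hardness H = 291.1 HV × 9.807 MPa/HV = 2855 MPa = 2.855e+09 Pa.
In SI base units, W = 606.4 N, H = 2.855e+09 Pa, K = 1.267e-04.
Archard volume V = K·W·L/H = 1.267e-04 · 606.4 · 178.4 / 2.855e+09 = 4.801e-09 m³.

value=4.801e-09 m^3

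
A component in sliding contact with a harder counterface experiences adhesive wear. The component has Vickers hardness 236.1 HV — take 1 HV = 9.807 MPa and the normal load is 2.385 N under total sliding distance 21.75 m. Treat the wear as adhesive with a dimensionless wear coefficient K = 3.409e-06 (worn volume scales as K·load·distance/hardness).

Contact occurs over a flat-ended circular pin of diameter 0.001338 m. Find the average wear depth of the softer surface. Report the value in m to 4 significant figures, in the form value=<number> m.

value=5.432e-08 m

The algebra runs at full precision. The intermediates are shown rounded; a single final rounding, at four significant figures.
Hardness H = 236.1 HV × 9.807 MPa/HV = 2315 MPa = 2.315e+09 Pa.
Contact area A = π·d²/4 = π·(0.001338 m)²/4 = 1.406e-06 m².
Restated in SI base units: W = 2.385 N, H = 2.315e+09 Pa, K = 3.409e-06.
Apply Archard: V = K·W·L/H = 3.409e-06 · 2.385 · 21.75 / 2.315e+09 = 7.637e-14 m³.
Depth of wear h = V/A = 7.637e-14 / 1.406e-06 = 5.432e-08 m.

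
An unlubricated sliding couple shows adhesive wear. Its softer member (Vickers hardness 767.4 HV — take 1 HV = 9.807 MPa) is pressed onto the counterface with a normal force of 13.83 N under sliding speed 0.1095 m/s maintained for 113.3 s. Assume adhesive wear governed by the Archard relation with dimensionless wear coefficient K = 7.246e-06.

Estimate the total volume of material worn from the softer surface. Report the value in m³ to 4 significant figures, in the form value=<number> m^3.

value=1.652e-13 m^3

All arithmetic runs at exact precision — displayed values are rounded. Rounded once at the end, at four significant figures.
Convert: Distance L = v·t = 0.1095 m/s × 113.3 s = 12.41 m.
Convert: Hardness H = 767.4 HV × 9.807 MPa/HV = 7526 MPa = 7.526e+09 Pa.
Collected in SI base units: W = 13.83 N, H = 7.526e+09 Pa, K = 7.246e-06.
The Archard volume V = K·W·L/H = 7.246e-06 · 13.83 · 12.41 / 7.526e+09 = 1.652e-13 m³.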